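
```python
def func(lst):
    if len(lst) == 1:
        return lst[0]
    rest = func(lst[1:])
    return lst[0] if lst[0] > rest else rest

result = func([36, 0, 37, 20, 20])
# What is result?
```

Recursive max over [36, 0, 37, 20, 20] = 37

Answer: 37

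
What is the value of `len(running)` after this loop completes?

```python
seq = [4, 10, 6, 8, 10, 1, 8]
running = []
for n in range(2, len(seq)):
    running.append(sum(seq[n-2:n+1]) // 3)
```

Number of 3-element averages
`running` takes the values: [] → [6] → [6, 8] → [6, 8, 8] → [6, 8, 8, 6] → [6, 8, 8, 6, 6]
So `len(running)` = 5

Answer: 5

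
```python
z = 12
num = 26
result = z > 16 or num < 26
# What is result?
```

Trace:
`z = 12` → z = 12
`num = 26` → num = 26
`result = z > 16 or num < 26` → result = False
So result = False

Answer: False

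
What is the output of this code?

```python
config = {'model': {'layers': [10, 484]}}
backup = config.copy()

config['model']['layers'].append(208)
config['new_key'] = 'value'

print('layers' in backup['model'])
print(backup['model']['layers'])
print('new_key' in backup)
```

Key concept: shallow copy gotcha with nested dict.
Step by step:
`config = {'model': {'layers': [10, 484]}}` → config = {'model': {'layers': [10, 484]}}
`backup = config.copy()` → backup = {'model': {'layers': [10, 484]}}
`config['model']['layers'].append(208)` → config = {'model': {'layers': [10, 484, 208]}}; backup = {'model': {'layers': [10, 484, 208]}}
`config['new_key'] = 'value'` → config = {'model': {'layers': [10, 484, 208]}, 'new_key': 'value'}
`print('layers' in backup['model'])` → prints True
`print(backup['model']['layers'])` → prints [10, 484, 208]
`print('new_key' in backup)` → prints False

Answer:
True
[10, 484, 208]
False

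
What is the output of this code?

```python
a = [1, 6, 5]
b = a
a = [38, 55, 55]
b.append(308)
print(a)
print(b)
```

Key concept: rebinding vs mutation: a is rebound to a new list, b still points at the original.
Step by step:
`a = [1, 6, 5]` → a = [1, 6, 5]
`b = a` → b = [1, 6, 5] (same object as a)
`a = [38, 55, 55]` → a = [38, 55, 55]
`b.append(308)` → b = [1, 6, 5, 308]
`print(a)` → prints [38, 55, 55]
`print(b)` → prints [1, 6, 5, 308]

Answer:
[38, 55, 55]
[1, 6, 5, 308]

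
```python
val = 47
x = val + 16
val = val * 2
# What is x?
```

Trace:
`val = 47` → val = 47
`x = val + 16` → x = 63
`val = val * 2` → val = 94
So x = 63

Answer: 63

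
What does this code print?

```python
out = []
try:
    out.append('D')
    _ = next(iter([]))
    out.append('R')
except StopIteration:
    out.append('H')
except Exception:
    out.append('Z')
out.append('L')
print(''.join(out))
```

Execution trace: 'D' (try body) → 'H' (except StopIteration) → 'L' (after the try/except). Output: DHL

Answer: DHL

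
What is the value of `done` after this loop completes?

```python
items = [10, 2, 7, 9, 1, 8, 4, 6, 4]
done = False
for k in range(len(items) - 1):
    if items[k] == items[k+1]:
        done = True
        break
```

Check consecutive duplicates in [10, 2, 7, 9, 1, 8, 4, 6, 4]
`done` takes the values: False

Answer: False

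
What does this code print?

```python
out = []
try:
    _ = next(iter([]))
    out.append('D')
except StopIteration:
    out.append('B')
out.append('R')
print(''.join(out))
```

Execution trace: 'B' (except StopIteration) → 'R' (after the try/except). Output: BR

Answer: BR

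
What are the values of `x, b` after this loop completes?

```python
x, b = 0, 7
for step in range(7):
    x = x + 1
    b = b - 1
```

x goes 0→7, b goes 7→0
`x, b` takes the values: (0, 7) → (1, 7) → (1, 6) → (2, 6) → (2, 5) → (3, 5) → (3, 4) → (4, 4) → (4, 3) → (5, 3) → (5, 2) → (6, 2) → (6, 1) → (7, 1) → (7, 0)

Answer: 7, 0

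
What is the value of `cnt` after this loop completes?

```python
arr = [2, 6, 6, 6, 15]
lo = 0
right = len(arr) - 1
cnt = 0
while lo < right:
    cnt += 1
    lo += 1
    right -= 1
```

Iterations until pointers meet (list length 5)
`cnt` takes the values: 0 → 1 → 2

Answer: 2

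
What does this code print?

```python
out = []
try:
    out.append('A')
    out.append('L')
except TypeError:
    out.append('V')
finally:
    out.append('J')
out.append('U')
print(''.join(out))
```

Execution trace: 'A' (try body) → 'L' (try body, no exception) → 'J' (finally) → 'U' (after the try/except). Output: ALJU

Answer: ALJU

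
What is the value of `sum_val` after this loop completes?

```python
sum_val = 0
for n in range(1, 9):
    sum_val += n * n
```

Sum of squares 1² to 8² = 204
`sum_val` takes the values: 0 → 1 → 5 → 14 → 30 → 55 → 91 → 140 → 204

Answer: 204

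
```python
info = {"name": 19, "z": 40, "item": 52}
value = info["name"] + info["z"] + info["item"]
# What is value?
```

Trace:
`info = {"name": 19, "z": 40, "item": 52}` → info = {'name': 19, 'z': 40, 'item': 52}
`value = info["name"] + info["z"] + info["item"]` → value = 111
So value = 111

Answer: 111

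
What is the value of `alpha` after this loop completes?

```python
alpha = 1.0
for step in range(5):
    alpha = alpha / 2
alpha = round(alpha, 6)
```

Halving LR 5 times: 1 / 2^5
`alpha` takes the values: 1.0 → 0.5 → 0.25 → 0.125 → 0.0625 → 0.03125

Answer: 0.03125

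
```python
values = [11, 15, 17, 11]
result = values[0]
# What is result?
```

Trace:
`values = [11, 15, 17, 11]` → values = [11, 15, 17, 11]
`result = values[0]` → result = 11
So result = 11

Answer: 11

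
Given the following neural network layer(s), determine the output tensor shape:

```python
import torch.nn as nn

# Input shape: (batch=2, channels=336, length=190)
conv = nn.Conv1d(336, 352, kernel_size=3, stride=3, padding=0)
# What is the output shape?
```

Input: (2, 336, 190) -> Output: (2, 352, 63)

Answer: (2, 352, 63)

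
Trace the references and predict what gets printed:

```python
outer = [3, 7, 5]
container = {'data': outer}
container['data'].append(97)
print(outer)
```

Key concept: dict holds reference to list.
Step by step:
`outer = [3, 7, 5]` → outer = [3, 7, 5]
`container = {'data': outer}` → container = {'data': [3, 7, 5]}
`container['data'].append(97)` → outer = [3, 7, 5, 97]; container = {'data': [3, 7, 5, 97]}
`print(outer)` → prints [3, 7, 5, 97]

Answer: [3, 7, 5, 97]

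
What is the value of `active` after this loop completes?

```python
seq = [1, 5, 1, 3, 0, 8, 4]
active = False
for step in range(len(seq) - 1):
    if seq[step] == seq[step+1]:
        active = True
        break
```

Check consecutive duplicates in [1, 5, 1, 3, 0, 8, 4]
`active` takes the values: False

Answer: False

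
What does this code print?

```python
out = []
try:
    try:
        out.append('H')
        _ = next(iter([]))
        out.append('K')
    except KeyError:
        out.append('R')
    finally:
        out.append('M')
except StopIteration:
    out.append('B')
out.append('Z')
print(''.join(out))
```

Execution trace: 'H' (try body) → 'M' (finally) → 'B' (outer except StopIteration) → 'Z' (after the try/except). Output: HMBZ

Answer: HMBZ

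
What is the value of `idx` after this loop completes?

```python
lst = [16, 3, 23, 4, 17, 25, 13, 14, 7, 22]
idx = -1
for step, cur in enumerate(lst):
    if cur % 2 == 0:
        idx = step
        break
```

First even number index in [16, 3, 23, 4, 17, 25, 13, 14, 7, 22]
`idx` takes the values: -1 → 0

Answer: 0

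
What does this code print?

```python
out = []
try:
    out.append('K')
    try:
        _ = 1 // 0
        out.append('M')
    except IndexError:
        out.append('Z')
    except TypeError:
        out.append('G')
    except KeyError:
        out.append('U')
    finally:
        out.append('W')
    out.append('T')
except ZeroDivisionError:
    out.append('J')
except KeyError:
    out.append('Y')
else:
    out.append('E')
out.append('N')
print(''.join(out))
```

Execution trace: 'K' (try body) → 'W' (inner finally) → 'J' (except ZeroDivisionError) → 'N' (after the try/except). Output: KWJN

Answer: KWJN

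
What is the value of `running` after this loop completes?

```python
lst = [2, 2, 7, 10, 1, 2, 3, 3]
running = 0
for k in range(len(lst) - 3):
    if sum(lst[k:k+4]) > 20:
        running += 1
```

Count windows with sum > 20
`running` takes the values: 0 → 1

Answer: 1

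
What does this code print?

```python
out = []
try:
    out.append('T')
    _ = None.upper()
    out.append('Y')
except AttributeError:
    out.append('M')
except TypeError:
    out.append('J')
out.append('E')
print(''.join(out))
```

Execution trace: 'T' (try body) → 'M' (except AttributeError) → 'E' (after the try/except). Output: TME

Answer: TME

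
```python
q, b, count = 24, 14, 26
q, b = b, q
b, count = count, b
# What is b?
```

Trace:
`q, b, count = 24, 14, 26` → q = 24; b = 14; count = 26
`q, b = b, q` → q = 14; b = 24
`b, count = count, b` → b = 26; count = 24
So b = 26

Answer: 26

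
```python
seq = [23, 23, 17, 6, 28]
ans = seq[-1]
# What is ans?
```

Trace:
`seq = [23, 23, 17, 6, 28]` → seq = [23, 23, 17, 6, 28]
`ans = seq[-1]` → ans = 28
So ans = 28

Answer: 28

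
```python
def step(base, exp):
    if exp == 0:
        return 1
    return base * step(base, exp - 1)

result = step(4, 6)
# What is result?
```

step(4, 6) = 4 * 4 * 4 * 4 * 4 * 4 = 4096

Answer: 4096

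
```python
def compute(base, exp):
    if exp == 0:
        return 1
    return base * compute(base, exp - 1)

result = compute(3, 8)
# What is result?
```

compute(3, 8) = 3 * 3 * 3 * 3 * 3 * 3 * 3 * 3 = 6561

Answer: 6561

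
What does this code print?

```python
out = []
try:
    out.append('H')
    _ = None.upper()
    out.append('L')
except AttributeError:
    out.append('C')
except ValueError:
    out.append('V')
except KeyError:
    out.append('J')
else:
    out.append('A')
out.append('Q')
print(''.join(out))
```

Execution trace: 'H' (try body) → 'C' (except AttributeError) → 'Q' (after the try/except). Output: HCQ

Answer: HCQ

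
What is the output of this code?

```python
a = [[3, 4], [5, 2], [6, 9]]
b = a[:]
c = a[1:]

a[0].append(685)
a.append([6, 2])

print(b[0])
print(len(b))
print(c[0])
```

Key concept: slice with nested mutation.
Step by step:
`a = [[3, 4], [5, 2], [6, 9]]` → a = [[3, 4], [5, 2], [6, 9]]
`b = a[:]` → b = [[3, 4], [5, 2], [6, 9]]
`c = a[1:]` → c = [[5, 2], [6, 9]]
`a[0].append(685)` → a = [[3, 4, 685], [5, 2], [6, 9]]; b = [[3, 4, 685], [5, 2], [6, 9]]
`a.append([6, 2])` → a = [[3, 4, 685], [5, 2], [6, 9], [6, 2]]
`print(b[0])` → prints [3, 4, 685]
`print(len(b))` → prints 3
`print(c[0])` → prints [5, 2]

Answer:
[3, 4, 685]
3
[5, 2]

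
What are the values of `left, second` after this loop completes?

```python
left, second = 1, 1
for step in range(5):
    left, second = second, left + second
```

Fibonacci: after 5 iterations
`left, second` takes the values: (1, 1) → (1, 2) → (2, 3) → (3, 5) → (5, 8) → (8, 13)

Answer: 8, 13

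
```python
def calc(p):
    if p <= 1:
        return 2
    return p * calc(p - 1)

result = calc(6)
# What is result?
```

calc(6) = 6 * 5 * 4 * 3 * 2 * 2 = 1440

Answer: 1440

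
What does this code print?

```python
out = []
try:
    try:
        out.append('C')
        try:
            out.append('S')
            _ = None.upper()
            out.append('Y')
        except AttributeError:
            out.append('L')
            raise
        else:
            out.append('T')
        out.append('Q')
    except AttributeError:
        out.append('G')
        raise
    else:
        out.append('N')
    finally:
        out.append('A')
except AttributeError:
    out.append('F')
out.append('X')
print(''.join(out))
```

Execution trace: 'C' (try body) → 'S' (inner try body) → 'L' (inner except AttributeError) → 'G' (except AttributeError) → 'A' (finally) → 'F' (outer except AttributeError) → 'X' (after the try/except). Output: CSLGAFX

Answer: CSLGAFX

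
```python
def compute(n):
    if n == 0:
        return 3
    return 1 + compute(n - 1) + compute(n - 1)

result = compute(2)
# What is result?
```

compute(n) = 1 + 2·compute(n-1), compute(0)=3. Closed form: (3+1)·2^2 - 1 = 15.

Answer: 15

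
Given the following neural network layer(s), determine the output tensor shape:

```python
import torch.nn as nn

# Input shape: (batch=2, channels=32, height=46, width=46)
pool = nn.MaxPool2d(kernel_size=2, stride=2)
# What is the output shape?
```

Input: (2, 32, 46, 46) -> Output: (2, 32, 23, 23)

Answer: (2, 32, 23, 23)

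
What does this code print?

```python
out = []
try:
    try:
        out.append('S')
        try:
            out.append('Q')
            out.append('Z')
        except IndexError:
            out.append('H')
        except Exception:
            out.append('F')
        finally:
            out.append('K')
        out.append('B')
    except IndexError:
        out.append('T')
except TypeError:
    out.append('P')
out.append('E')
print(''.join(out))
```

Execution trace: 'S' (try body) → 'Q' (inner try body) → 'Z' (inner try body, no exception) → 'K' (inner finally) → 'B' (try body, no exception) → 'E' (after the try/except). Output: SQZKBE

Answer: SQZKBE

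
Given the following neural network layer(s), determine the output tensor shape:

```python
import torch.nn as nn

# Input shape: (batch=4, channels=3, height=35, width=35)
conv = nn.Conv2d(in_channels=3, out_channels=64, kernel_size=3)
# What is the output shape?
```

Input: (4, 3, 35, 35) -> Output: (4, 64, 33, 33)

Answer: (4, 64, 33, 33)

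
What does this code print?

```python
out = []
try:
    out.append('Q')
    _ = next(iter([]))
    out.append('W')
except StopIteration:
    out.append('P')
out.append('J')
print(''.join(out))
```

Execution trace: 'Q' (try body) → 'P' (except StopIteration) → 'J' (after the try/except). Output: QPJ

Answer: QPJ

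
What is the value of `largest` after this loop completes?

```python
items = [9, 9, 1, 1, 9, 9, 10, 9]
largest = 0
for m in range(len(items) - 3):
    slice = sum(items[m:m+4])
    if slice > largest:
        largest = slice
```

Max sum of 4-element window in [9, 9, 1, 1, 9, 9, 10, 9]
`largest` takes the values: 0 → 20 → 29 → 37

Answer: 37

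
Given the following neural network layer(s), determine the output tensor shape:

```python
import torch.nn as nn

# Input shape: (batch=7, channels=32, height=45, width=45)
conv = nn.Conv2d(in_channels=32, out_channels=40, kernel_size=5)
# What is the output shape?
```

Input: (7, 32, 45, 45) -> Output: (7, 40, 41, 41)

Answer: (7, 40, 41, 41)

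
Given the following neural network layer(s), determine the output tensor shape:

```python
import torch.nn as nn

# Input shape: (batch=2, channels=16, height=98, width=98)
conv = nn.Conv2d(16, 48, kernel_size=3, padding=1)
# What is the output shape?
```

Input: (2, 16, 98, 98) -> Output: (2, 48, 98, 98)

Answer: (2, 48, 98, 98)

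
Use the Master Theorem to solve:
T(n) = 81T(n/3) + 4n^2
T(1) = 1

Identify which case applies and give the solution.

a=81, b=3, f(n)=4n^2. log_3(81) = 4. Since c=2 < 4, Case 1 applies: T(n) = Θ(n^log_b(a)) = O(n^4).

Answer: O(n^4) - Case 1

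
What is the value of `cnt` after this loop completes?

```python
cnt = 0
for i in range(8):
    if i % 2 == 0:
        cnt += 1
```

Count numbers divisible by 2 in range(8)
`cnt` takes the values: 0 → 1 → 2 → 3 → 4

Answer: 4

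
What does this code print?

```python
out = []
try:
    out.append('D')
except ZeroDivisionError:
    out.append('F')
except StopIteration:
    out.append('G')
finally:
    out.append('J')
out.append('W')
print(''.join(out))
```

Execution trace: 'D' (try body, no exception) → 'J' (finally) → 'W' (after the try/except). Output: DJW

Answer: DJW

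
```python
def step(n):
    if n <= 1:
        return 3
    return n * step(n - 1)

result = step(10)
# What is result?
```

step(10) = 10 * 9 * 8 * 7 * 6 * 5 * 4 * 3 * 2 * 3 = 10886400

Answer: 10886400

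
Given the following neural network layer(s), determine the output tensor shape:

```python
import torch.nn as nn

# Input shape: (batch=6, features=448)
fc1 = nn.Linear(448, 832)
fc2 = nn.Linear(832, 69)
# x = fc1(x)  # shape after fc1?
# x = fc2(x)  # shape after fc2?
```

Input: (6, 448) -> after fc1: (6, 832) -> Output: (6, 69)

Answer: (6, 69)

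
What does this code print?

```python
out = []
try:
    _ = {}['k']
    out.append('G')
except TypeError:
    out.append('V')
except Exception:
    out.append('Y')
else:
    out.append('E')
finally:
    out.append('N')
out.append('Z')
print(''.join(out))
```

Execution trace: 'Y' (except Exception) → 'N' (finally) → 'Z' (after the try/except). Output: YNZ

Answer: YNZ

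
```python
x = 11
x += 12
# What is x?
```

Trace:
`x = 11` → x = 11
`x += 12` → x = 23
So x = 23

Answer: 23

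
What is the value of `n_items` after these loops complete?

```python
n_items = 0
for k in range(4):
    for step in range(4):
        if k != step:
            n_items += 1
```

4² - 4 (exclude diagonal)
`n_items` takes the values: 0 → 1 → 2 → 3 → 4 → 5 → 6 → 7 → 8 → 9 → 10 → 11 → 12

Answer: 12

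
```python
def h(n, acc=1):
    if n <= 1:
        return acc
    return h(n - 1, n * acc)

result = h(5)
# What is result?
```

Accumulator trace (n, acc): (5, 1) -> (4, 5) -> (3, 20) -> (2, 60) -> (1, 120) -> return 120

Answer: 120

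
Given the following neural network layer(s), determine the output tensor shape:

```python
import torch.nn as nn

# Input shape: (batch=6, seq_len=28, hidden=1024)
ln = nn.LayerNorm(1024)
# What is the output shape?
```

Input: (6, 28, 1024) -> Output: (6, 28, 1024)

Answer: (6, 28, 1024)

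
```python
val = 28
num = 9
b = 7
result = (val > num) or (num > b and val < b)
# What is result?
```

Trace:
`val = 28` → val = 28
`num = 9` → num = 9
`b = 7` → b = 7
`result = (val > num) or (num > b and val < b)` → result = True
So result = True

Answer: True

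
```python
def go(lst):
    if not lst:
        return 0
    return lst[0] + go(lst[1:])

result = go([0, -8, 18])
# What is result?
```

0 + (-8) + 18 + 0 = 10

Answer: 10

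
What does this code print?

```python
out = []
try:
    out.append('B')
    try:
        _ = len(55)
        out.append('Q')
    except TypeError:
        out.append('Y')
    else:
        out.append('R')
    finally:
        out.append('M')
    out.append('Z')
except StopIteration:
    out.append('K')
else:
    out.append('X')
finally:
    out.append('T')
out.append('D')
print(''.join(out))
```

Execution trace: 'B' (try body) → 'Y' (inner except TypeError) → 'M' (inner finally) → 'Z' (try body, no exception) → 'X' (else) → 'T' (finally) → 'D' (after the try/except). Output: BYMZXTD

Answer: BYMZXTD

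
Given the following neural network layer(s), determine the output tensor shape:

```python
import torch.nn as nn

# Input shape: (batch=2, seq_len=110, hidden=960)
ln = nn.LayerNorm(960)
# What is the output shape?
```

Input: (2, 110, 960) -> Output: (2, 110, 960)

Answer: (2, 110, 960)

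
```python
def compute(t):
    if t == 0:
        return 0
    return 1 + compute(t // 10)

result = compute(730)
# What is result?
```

Count of digits of 730: 3

Answer: 3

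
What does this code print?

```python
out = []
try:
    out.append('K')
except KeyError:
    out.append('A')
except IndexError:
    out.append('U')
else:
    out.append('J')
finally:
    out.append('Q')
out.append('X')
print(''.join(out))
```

Execution trace: 'K' (try body, no exception) → 'J' (else) → 'Q' (finally) → 'X' (after the try/except). Output: KJQX

Answer: KJQX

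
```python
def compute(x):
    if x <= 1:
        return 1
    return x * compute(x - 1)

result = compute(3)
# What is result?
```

compute(3) = 3 * 2 * 1 = 6

Answer: 6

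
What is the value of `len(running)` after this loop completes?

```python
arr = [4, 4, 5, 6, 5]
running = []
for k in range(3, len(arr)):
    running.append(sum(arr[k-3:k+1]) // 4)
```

Number of 4-element averages
`running` takes the values: [] → [4] → [4, 5]
So `len(running)` = 2

Answer: 2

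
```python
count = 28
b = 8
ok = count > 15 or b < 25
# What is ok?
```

Trace:
`count = 28` → count = 28
`b = 8` → b = 8
`ok = count > 15 or b < 25` → ok = True
So ok = True

Answer: True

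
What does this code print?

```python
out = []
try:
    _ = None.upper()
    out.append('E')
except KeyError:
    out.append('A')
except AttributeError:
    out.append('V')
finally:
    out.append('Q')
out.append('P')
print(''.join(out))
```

Execution trace: 'V' (except AttributeError) → 'Q' (finally) → 'P' (after the try/except). Output: VQP

Answer: VQP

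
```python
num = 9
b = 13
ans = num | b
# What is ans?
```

Trace:
`num = 9` → num = 9
`b = 13` → b = 13
`ans = num | b` → ans = 13
So ans = 13

Answer: 13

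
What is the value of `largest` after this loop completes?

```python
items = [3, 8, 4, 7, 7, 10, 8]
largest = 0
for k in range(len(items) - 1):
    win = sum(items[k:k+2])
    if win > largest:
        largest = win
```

Max sum of 2-element window in [3, 8, 4, 7, 7, 10, 8]
`largest` takes the values: 0 → 11 → 12 → 14 → 17 → 18

Answer: 18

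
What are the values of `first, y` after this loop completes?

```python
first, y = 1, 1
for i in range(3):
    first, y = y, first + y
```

Fibonacci: after 3 iterations
`first, y` takes the values: (1, 1) → (1, 2) → (2, 3) → (3, 5)

Answer: 3, 5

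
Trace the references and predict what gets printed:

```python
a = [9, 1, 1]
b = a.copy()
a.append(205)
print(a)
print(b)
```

Key concept: list.copy() creates independent copy.
Step by step:
`a = [9, 1, 1]` → a = [9, 1, 1]
`b = a.copy()` → b = [9, 1, 1]
`a.append(205)` → a = [9, 1, 1, 205]
`print(a)` → prints [9, 1, 1, 205]
`print(b)` → prints [9, 1, 1]

Answer:
[9, 1, 1, 205]
[9, 1, 1]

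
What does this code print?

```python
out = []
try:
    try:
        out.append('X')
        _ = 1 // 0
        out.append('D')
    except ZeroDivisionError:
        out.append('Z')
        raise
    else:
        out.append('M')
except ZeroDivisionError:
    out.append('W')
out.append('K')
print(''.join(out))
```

Execution trace: 'X' (inner try body) → 'Z' (inner except ZeroDivisionError) → 'W' (outer except ZeroDivisionError) → 'K' (after the try/except). Output: XZWK

Answer: XZWK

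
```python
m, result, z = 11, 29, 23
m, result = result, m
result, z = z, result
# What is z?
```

Trace:
`m, result, z = 11, 29, 23` → m = 11; result = 29; z = 23
`m, result = result, m` → m = 29; result = 11
`result, z = z, result` → result = 23; z = 11
So z = 11

Answer: 11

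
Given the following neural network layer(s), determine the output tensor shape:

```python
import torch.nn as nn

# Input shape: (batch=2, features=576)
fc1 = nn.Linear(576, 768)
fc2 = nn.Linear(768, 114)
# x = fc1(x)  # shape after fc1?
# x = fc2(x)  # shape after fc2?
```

Input: (2, 576) -> after fc1: (2, 768) -> Output: (2, 114)

Answer: (2, 114)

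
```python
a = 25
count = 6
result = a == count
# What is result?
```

Trace:
`a = 25` → a = 25
`count = 6` → count = 6
`result = a == count` → result = False
So result = False

Answer: False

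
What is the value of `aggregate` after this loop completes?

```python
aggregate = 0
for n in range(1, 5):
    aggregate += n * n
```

Sum of squares 1² to 4² = 30
`aggregate` takes the values: 0 → 1 → 5 → 14 → 30

Answer: 30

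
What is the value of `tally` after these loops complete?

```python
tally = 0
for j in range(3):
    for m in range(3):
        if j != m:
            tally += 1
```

3² - 3 (exclude diagonal)
`tally` takes the values: 0 → 1 → 2 → 3 → 4 → 5 → 6

Answer: 6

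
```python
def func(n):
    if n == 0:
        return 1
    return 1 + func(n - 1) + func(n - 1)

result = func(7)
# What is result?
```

func(n) = 1 + 2·func(n-1), func(0)=1. Closed form: (1+1)·2^7 - 1 = 255.

Answer: 255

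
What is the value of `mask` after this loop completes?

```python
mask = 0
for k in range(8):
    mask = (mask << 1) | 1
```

Build 8 consecutive 1-bits: 0b11111111
`mask` takes the values: 0 → 1 → 3 → 7 → 15 → 31 → 63 → 127 → 255

Answer: 255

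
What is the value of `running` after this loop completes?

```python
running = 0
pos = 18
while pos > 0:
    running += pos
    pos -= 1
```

Sum 18 down to 1
`running` takes the values: 0 → 18 → 35 → 51 → 66 → 80 → 93 → 105 → 116 → 126 → 135 → 143 → 150 → 156 → 161 → 165 → 168 → 170 → 171

Answer: 171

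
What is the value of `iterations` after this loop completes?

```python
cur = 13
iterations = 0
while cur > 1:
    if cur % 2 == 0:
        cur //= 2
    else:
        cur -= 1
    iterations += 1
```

Steps to reduce 13 to 1
`iterations` takes the values: 0 → 1 → 2 → 3 → 4 → 5

Answer: 5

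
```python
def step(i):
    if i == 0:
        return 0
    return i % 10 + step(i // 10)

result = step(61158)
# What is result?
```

Sum of digits of 61158: 8 + 5 + 1 + 1 + 6 = 21

Answer: 21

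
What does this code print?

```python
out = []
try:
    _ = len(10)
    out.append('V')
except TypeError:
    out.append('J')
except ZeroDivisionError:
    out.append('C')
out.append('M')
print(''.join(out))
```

Execution trace: 'J' (except TypeError) → 'M' (after the try/except). Output: JM

Answer: JM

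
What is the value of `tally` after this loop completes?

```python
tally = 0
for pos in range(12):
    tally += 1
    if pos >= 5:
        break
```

Loop breaks when pos reaches 5, tally is 6
`tally` takes the values: 0 → 1 → 2 → 3 → 4 → 5 → 6

Answer: 6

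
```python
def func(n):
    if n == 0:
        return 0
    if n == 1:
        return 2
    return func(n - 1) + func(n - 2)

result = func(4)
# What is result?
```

Build up from base cases: func(0)=0, func(1)=2, func(2)=2, func(3)=4, func(4)=6

Answer: 6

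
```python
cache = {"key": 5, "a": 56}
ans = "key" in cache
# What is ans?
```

Trace:
`cache = {"key": 5, "a": 56}` → cache = {'key': 5, 'a': 56}
`ans = "key" in cache` → ans = True
So ans = True

Answer: True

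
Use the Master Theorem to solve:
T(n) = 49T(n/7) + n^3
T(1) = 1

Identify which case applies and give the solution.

a=49, b=7, f(n)=n^3. log_7(49) = 2. Since c=3 > 2 and the regularity condition holds (49(n/7)^3 = (49/7^3)n^3 with 49/7^3 < 1), Case 3 applies: T(n) = Θ(f(n)) = O(n^3).

Answer: O(n^3) - Case 3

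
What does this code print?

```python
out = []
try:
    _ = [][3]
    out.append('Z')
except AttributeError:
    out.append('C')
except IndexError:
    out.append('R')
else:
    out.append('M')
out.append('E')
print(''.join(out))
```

Execution trace: 'R' (except IndexError) → 'E' (after the try/except). Output: RE

Answer: RE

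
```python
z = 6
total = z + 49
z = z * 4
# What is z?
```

Trace:
`z = 6` → z = 6
`total = z + 49` → total = 55
`z = z * 4` → z = 24
So z = 24

Answer: 24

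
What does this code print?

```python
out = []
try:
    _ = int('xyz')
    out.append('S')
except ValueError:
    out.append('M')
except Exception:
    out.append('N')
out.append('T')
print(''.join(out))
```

Execution trace: 'M' (except ValueError) → 'T' (after the try/except). Output: MT

Answer: MT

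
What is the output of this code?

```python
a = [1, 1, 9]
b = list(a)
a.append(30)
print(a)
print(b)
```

Key concept: list() constructor creates copy.
Step by step:
`a = [1, 1, 9]` → a = [1, 1, 9]
`b = list(a)` → b = [1, 1, 9]
`a.append(30)` → a = [1, 1, 9, 30]
`print(a)` → prints [1, 1, 9, 30]
`print(b)` → prints [1, 1, 9]

Answer:
[1, 1, 9, 30]
[1, 1, 9]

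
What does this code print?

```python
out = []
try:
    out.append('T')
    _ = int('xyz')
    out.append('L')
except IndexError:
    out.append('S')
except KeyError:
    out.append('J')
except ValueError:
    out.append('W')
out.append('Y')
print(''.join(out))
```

Execution trace: 'T' (try body) → 'W' (except ValueError) → 'Y' (after the try/except). Output: TWY

Answer: TWY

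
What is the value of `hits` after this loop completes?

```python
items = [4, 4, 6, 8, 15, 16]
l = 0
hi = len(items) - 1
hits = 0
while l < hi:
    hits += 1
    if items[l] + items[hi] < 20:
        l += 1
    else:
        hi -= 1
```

Steps to find pair summing to 20
`hits` takes the values: 0 → 1 → 2 → 3 → 4 → 5

Answer: 5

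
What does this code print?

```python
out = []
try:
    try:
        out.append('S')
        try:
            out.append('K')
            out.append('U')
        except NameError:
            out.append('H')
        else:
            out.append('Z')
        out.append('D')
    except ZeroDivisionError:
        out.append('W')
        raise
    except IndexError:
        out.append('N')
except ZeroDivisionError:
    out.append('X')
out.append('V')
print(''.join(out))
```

Execution trace: 'S' (try body) → 'K' (inner try body) → 'U' (inner try body, no exception) → 'Z' (inner else) → 'D' (try body, no exception) → 'V' (after the try/except). Output: SKUZDV

Answer: SKUZDV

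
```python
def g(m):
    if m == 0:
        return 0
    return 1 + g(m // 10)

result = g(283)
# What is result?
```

Count of digits of 283: 3

Answer: 3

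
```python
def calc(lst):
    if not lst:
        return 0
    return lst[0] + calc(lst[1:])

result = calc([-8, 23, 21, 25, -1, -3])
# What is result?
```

(-8) + 23 + 21 + 25 + (-1) + (-3) + 0 = 57

Answer: 57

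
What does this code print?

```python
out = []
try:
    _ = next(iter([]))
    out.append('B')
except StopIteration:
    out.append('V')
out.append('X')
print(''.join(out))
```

Execution trace: 'V' (except StopIteration) → 'X' (after the try/except). Output: VX

Answer: VX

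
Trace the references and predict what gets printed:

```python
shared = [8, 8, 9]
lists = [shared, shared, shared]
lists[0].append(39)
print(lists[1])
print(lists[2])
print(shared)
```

Key concept: list of same reference.
Step by step:
`shared = [8, 8, 9]` → shared = [8, 8, 9]
`lists = [shared, shared, shared]` → lists = [[8, 8, 9], [8, 8, 9], [8, 8, 9]]
`lists[0].append(39)` → shared = [8, 8, 9, 39]; lists = [[8, 8, 9, 39], [8, 8, 9, 39], [8, 8, 9, 39]]
`print(lists[1])` → prints [8, 8, 9, 39]
`print(lists[2])` → prints [8, 8, 9, 39]
`print(shared)` → prints [8, 8, 9, 39]

Answer:
[8, 8, 9, 39]
[8, 8, 9, 39]
[8, 8, 9, 39]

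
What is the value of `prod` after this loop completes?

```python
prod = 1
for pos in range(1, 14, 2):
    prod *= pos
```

Product of 1, 3, 5, ... up to 13
`prod` takes the values: 1 → 3 → 15 → 105 → 945 → 10395 → 135135

Answer: 135135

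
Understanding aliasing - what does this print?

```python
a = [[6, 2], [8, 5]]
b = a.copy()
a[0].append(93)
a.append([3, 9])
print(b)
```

Key concept: shallow copy with nested lists.
Step by step:
`a = [[6, 2], [8, 5]]` → a = [[6, 2], [8, 5]]
`b = a.copy()` → b = [[6, 2], [8, 5]]
`a[0].append(93)` → a = [[6, 2, 93], [8, 5]]; b = [[6, 2, 93], [8, 5]]
`a.append([3, 9])` → a = [[6, 2, 93], [8, 5], [3, 9]]
`print(b)` → prints [[6, 2, 93], [8, 5]]

Answer: [[6, 2, 93], [8, 5]]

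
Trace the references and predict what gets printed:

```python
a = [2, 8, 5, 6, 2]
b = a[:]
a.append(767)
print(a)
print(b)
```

Key concept: slice [:] creates copy.
Step by step:
`a = [2, 8, 5, 6, 2]` → a = [2, 8, 5, 6, 2]
`b = a[:]` → b = [2, 8, 5, 6, 2]
`a.append(767)` → a = [2, 8, 5, 6, 2, 767]
`print(a)` → prints [2, 8, 5, 6, 2, 767]
`print(b)` → prints [2, 8, 5, 6, 2]

Answer:
[2, 8, 5, 6, 2, 767]
[2, 8, 5, 6, 2]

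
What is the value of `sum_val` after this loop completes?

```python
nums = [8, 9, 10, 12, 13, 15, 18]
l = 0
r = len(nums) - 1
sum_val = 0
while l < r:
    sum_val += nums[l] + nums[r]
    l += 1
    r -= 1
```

Sum of pairs from ends
`sum_val` takes the values: 0 → 26 → 50 → 73

Answer: 73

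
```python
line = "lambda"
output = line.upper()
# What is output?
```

Trace:
`line = "lambda"` → line = 'lambda'
`output = line.upper()` → output = 'LAMBDA'
So output = 'LAMBDA'

Answer: 'LAMBDA'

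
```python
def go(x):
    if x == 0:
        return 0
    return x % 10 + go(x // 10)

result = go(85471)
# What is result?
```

Sum of digits of 85471: 1 + 7 + 4 + 5 + 8 = 25

Answer: 25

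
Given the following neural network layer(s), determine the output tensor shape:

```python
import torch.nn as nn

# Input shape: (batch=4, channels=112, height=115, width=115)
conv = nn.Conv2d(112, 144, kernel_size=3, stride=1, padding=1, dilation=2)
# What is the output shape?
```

Input: (4, 112, 115, 115) -> Output: (4, 144, 113, 113)

Answer: (4, 144, 113, 113)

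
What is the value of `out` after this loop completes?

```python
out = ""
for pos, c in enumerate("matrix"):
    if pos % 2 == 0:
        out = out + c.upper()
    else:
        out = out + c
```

Uppercase even positions in 'matrix'
`out` takes the values: "" → "M" → "Ma" → "MaT" → "MaTr" → "MaTrI" → "MaTrIx"

Answer: "MaTrIx"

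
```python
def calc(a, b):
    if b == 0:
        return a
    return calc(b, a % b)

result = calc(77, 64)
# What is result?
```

calc(77, 64) -> calc(64, 13) -> calc(13, 12) -> calc(12, 1) -> calc(1, 0) -> 1

Answer: 1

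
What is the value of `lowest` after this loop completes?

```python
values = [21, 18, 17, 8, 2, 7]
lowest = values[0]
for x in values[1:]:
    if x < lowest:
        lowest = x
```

Minimum of [21, 18, 17, 8, 2, 7]
`lowest` takes the values: 21 → 18 → 17 → 8 → 2

Answer: 2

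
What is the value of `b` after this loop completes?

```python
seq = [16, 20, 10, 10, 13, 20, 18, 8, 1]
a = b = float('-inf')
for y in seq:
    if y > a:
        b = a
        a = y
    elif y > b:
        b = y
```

Second largest (with repeats) in [16, 20, 10, 10, 13, 20, 18, 8, 1]
`b` takes the values: -inf → 16 → 20

Answer: 20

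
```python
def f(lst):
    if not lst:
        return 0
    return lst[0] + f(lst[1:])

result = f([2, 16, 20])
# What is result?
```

2 + 16 + 20 + 0 = 38

Answer: 38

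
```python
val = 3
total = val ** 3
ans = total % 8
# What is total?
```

Trace:
`val = 3` → val = 3
`total = val ** 3` → total = 27
`ans = total % 8` → ans = 3
So total = 27

Answer: 27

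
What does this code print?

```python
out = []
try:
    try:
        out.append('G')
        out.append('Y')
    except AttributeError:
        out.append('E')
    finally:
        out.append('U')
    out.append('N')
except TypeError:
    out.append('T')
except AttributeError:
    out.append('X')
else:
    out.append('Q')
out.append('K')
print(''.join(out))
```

Execution trace: 'G' (inner try body) → 'Y' (inner try body, no exception) → 'U' (inner finally) → 'N' (try body, no exception) → 'Q' (else) → 'K' (after the try/except). Output: GYUNQK

Answer: GYUNQK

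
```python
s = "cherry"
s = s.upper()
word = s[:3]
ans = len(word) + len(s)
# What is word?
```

Trace:
`s = "cherry"` → s = 'cherry'
`s = s.upper()` → s = 'CHERRY'
`word = s[:3]` → word = 'CHE'
`ans = len(word) + len(s)` → ans = 9
So word = 'CHE'

Answer: 'CHE'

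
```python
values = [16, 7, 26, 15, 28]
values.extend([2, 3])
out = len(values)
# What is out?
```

Trace:
`values = [16, 7, 26, 15, 28]` → values = [16, 7, 26, 15, 28]
`values.extend([2, 3])` → values = [16, 7, 26, 15, 28, 2, 3]
`out = len(values)` → out = 7
So out = 7

Answer: 7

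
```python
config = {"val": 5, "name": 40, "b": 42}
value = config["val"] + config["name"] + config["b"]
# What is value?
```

Trace:
`config = {"val": 5, "name": 40, "b": 42}` → config = {'val': 5, 'name': 40, 'b': 42}
`value = config["val"] + config["name"] + config["b"]` → value = 87
So value = 87

Answer: 87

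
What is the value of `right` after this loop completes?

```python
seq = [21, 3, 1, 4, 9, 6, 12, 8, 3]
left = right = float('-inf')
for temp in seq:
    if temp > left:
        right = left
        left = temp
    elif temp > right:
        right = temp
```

Second largest (with repeats) in [21, 3, 1, 4, 9, 6, 12, 8, 3]
`right` takes the values: -inf → 3 → 4 → 9 → 12

Answer: 12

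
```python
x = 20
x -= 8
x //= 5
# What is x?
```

Trace:
`x = 20` → x = 20
`x -= 8` → x = 12
`x //= 5` → x = 2
So x = 2

Answer: 2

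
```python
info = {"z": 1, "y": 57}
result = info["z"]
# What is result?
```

Trace:
`info = {"z": 1, "y": 57}` → info = {'z': 1, 'y': 57}
`result = info["z"]` → result = 1
So result = 1

Answer: 1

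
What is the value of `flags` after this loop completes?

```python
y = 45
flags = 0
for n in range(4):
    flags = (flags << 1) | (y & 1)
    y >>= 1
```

Reverse lowest 4 bits of 45
`flags` takes the values: 0 → 1 → 2 → 5 → 11

Answer: 11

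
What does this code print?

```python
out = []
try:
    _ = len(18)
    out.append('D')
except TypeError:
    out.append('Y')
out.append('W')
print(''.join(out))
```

Execution trace: 'Y' (except TypeError) → 'W' (after the try/except). Output: YW

Answer: YW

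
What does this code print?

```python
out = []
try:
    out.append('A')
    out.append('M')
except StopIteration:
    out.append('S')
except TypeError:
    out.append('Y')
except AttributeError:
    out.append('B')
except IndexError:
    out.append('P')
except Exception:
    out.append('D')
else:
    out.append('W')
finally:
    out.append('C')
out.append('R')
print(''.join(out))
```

Execution trace: 'A' (try body) → 'M' (try body, no exception) → 'W' (else) → 'C' (finally) → 'R' (after the try/except). Output: AMWCR

Answer: AMWCR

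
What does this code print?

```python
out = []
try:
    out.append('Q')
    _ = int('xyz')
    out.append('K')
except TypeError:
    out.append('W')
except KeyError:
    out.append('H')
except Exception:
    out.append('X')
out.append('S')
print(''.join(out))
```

Execution trace: 'Q' (try body) → 'X' (except Exception) → 'S' (after the try/except). Output: QXS

Answer: QXS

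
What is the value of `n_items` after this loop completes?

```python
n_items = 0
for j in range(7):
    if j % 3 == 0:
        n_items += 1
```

Count numbers divisible by 3 in range(7)
`n_items` takes the values: 0 → 1 → 2 → 3

Answer: 3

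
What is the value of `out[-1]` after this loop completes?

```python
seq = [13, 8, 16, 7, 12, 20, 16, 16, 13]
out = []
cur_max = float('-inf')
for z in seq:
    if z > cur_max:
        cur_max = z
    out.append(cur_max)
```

Running max ends at 20
`out` takes the values: [] → [13] → [13, 13] → [13, 13, 16] → [13, 13, 16, 16] → [13, 13, 16, 16, 16] → [13, 13, 16, 16, 16, 20] → [13, 13, 16, 16, 16, 20, 20] → [13, 13, 16, 16, 16, 20, 20, 20] → [13, 13, 16, 16, 16, 20, 20, 20, 20]
So `out[-1]` = 20

Answer: 20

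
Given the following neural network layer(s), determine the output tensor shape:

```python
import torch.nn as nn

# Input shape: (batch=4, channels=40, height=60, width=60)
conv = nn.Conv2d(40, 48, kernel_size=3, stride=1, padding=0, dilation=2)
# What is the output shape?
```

Input: (4, 40, 60, 60) -> Output: (4, 48, 56, 56)

Answer: (4, 48, 56, 56)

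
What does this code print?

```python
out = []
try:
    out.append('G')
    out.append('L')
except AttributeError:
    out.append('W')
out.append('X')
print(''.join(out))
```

Execution trace: 'G' (try body) → 'L' (try body, no exception) → 'X' (after the try/except). Output: GLX

Answer: GLX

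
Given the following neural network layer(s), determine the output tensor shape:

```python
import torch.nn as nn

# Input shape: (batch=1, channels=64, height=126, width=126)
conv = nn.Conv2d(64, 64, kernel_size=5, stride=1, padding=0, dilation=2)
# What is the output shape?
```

Input: (1, 64, 126, 126) -> Output: (1, 64, 118, 118)

Answer: (1, 64, 118, 118)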